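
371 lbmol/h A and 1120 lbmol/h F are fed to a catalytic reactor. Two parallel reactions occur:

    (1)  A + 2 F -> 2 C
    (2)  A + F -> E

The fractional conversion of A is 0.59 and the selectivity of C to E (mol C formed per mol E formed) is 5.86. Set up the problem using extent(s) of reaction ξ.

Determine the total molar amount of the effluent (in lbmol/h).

1270 lbmol/h

Conversion of A: A consumed = 0.59 × 371 = 218.9 lbmol/h = 1ξ₁ + 1ξ₂.
Selectivity: 2ξ₁ / (1ξ₂) = 5.86 → ξ₁ = 2.93 ξ₂.
Substitute: (1·2.93 + 1) ξ₂ = 218.9 → ξ₂ = 55.7 lbmol/h, ξ₁ = 163.2 lbmol/h.
Outlet amounts (n = n₀ + Σ ν·ξ):
  A: 371 − 1(163.2) − 1(55.7) = 152.1
  F: 1120 − 2(163.2) − 1(55.7) = 737.9
  C: 0 + 2(163.2) = 326.4
  E: 0 + 1(55.7) = 55.7
Total out = 152.1 + 737.9 + 326.4 + 55.7 = 1272 lbmol/h.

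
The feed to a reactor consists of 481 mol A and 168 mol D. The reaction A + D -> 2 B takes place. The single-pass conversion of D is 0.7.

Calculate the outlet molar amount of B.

235 mol

D reacted = 0.7 × 168 = 117.6 mol; ν_D = −1, so ξ = 117.6/1 = 117.6 mol.
Outlet amounts (n = n₀ + ν ξ):
  A: 481 − 1(117.6) = 363.4
  D: 168 − 1(117.6) = 50.4
  B: 0 + 2(117.6) = 235.2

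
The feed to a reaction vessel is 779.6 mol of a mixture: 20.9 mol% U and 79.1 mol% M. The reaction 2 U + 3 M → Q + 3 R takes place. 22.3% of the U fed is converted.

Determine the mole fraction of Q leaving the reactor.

0.0239

U reacted = 0.223 × 162.9 = 36.33 mol; ν_U = −2, so ξ = 36.33/2 = 18.17 mol.
Outlet amounts (n = n₀ + ν ξ):
  U: 162.9 − 2(18.17) = 126.6
  M: 616.7 − 3(18.17) = 562.2
  Q: 0 + 1(18.17) = 18.17
  R: 0 + 3(18.17) = 54.5
Total out = 761.4 mol; y_Q = 18.17 / 761.4 = 0.02386.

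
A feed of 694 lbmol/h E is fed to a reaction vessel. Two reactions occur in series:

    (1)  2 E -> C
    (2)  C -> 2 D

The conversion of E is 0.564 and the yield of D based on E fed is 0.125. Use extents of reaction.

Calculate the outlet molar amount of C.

Conversion of E: E consumed = 2ξ₁ = 0.564 × 694 → ξ₁ = 195.7 lbmol/h.
Yield of D: 2ξ₂ / 694 = 0.125 → ξ₂ = 43.38 lbmol/h.
Outlet amounts (n = n₀ + Σ ν·ξ):
  E: 694 − 2(195.7) = 302.6
  C: 0 + 1(195.7) − 1(43.38) = 152.3
  D: 0 + 2(43.38) = 86.75

152 lbmol/h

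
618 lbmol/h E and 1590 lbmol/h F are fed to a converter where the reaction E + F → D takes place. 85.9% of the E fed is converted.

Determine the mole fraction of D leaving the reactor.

E reacted = 0.859 × 618 = 530.9 lbmol/h; ν_E = −1, so ξ = 530.9/1 = 530.9 lbmol/h.
Outlet amounts (n = n₀ + ν ξ):
  E: 618 − 1(530.9) = 87.14
  F: 1590 − 1(530.9) = 1059
  D: 0 + 1(530.9) = 530.9
Total out = 1677 lbmol/h; y_D = 530.9 / 1677 = 0.3165.

0.317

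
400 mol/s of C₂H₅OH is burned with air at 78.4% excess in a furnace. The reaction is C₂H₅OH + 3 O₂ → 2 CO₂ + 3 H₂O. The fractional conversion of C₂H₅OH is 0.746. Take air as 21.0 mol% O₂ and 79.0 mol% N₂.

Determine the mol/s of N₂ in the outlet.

Stoichiometric O₂ = 3 × 400 = 1200 mol/s; O₂ fed = 1200 × 1.784 = 2141 mol/s.
N₂ fed = 2141 × 79/21 = 8053 mol/s.
Fuel reacted = 0.746 × 400 → ξ = 298.4 mol/s.
Outlet (n = n₀ + ν ξ):
  C₂H₅OH: 400 − 1(298.4) = 101.6
  O₂: 2141 − 3(298.4) = 1246
  N₂: 8053 (inert)
  CO₂: 0 + 2(298.4) = 596.8
  H₂O: 0 + 3(298.4) = 895.2

8050 mol/s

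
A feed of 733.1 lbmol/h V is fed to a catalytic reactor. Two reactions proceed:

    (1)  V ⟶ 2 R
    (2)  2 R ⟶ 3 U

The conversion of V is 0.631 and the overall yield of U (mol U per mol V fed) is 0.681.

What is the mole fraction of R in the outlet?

0.435

Conversion of V: V consumed = 1ξ₁ = 0.631 × 733.1 → ξ₁ = 462.6 lbmol/h.
Yield of U: 3ξ₂ / 733.1 = 0.681 → ξ₂ = 166.4 lbmol/h.
Outlet amounts (n = n₀ + Σ ν·ξ):
  V: 733.1 − 1(462.6) = 270.5
  R: 0 + 2(462.6) − 2(166.4) = 592.3
  U: 0 + 3(166.4) = 499.2
Total out = 1362 lbmol/h; y_R = 592.3 / 1362 = 0.4349.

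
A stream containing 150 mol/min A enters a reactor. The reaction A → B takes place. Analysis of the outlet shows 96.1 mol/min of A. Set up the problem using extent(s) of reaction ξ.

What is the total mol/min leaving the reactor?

For A: n = n₀ − 1ξ → 96.1 = 150 − 1ξ, giving ξ = 53.9 mol/min.
Outlet amounts (n = n₀ + ν ξ):
  A: 150 − 1(53.9) = 96.1
  B: 0 + 1(53.9) = 53.9
Total out = 96.1 + 53.9 = 150 mol/min.

150 mol/min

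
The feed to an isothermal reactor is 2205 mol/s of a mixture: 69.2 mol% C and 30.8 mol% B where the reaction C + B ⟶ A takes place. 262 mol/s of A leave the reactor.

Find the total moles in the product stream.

1940 mol/s

For A: n = n₀ + 1ξ → 262 = 0 + 1ξ, giving ξ = 262 mol/s.
Outlet amounts (n = n₀ + ν ξ):
  C: 1526 − 1(262) = 1264
  B: 679.1 − 1(262) = 417.1
  A: 0 + 1(262) = 262
Total out = 1264 + 417.1 + 262 = 1943 mol/s.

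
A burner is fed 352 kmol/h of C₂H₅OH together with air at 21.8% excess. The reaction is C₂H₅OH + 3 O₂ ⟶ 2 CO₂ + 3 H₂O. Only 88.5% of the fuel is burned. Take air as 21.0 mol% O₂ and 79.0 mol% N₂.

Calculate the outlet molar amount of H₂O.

935 kmol/h

Stoichiometric O₂ = 3 × 352 = 1056 kmol/h; O₂ fed = 1056 × 1.218 = 1286 kmol/h.
N₂ fed = 1286 × 79/21 = 4839 kmol/h.
Fuel reacted = 0.885 × 352 → ξ = 311.5 kmol/h.
Outlet (n = n₀ + ν ξ):
  C₂H₅OH: 352 − 1(311.5) = 40.48
  O₂: 1286 − 3(311.5) = 351.6
  N₂: 4839 (inert)
  CO₂: 0 + 2(311.5) = 623
  H₂O: 0 + 3(311.5) = 934.6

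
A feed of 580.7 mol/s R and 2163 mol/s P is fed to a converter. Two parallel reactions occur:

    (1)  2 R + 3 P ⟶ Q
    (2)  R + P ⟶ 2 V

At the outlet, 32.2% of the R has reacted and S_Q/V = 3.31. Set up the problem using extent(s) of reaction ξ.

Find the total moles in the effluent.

Conversion of R: R consumed = 0.322 × 580.7 = 187 mol/s = 2ξ₁ + 1ξ₂.
Selectivity: 1ξ₁ / (2ξ₂) = 3.31 → ξ₁ = 6.62 ξ₂.
Substitute: (2·6.62 + 1) ξ₂ = 187 → ξ₂ = 13.13 mol/s, ξ₁ = 86.93 mol/s.
Outlet amounts (n = n₀ + Σ ν·ξ):
  R: 580.7 − 2(86.93) − 1(13.13) = 393.7
  P: 2163 − 3(86.93) − 1(13.13) = 1889
  Q: 0 + 1(86.93) = 86.93
  V: 0 + 2(13.13) = 26.26
Total out = 393.7 + 1889 + 86.93 + 26.26 = 2396 mol/s.

2400 mol/s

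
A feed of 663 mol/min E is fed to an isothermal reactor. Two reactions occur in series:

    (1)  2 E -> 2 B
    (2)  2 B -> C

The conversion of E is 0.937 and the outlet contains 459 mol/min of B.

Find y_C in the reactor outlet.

Conversion of E: E consumed = 2ξ₁ = 0.937 × 663 → ξ₁ = 310.6 mol/min.
B balance: n_B = 0 + 2ξ₁ − 2ξ₂ = 459 → ξ₂ = (2·310.6 − 459)/2 = 81.12 mol/min.
Outlet amounts (n = n₀ + Σ ν·ξ):
  E: 663 − 2(310.6) = 41.77
  B: 0 + 2(310.6) − 2(81.12) = 459
  C: 0 + 1(81.12) = 81.12
Total out = 581.9 mol/min; y_C = 81.12 / 581.9 = 0.1394.

0.139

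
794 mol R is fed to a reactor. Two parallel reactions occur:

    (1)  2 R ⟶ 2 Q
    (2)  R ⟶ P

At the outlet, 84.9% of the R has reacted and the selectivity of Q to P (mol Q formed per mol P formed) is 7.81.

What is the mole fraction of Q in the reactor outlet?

Conversion of R: R consumed = 0.849 × 794 = 674.1 mol = 2ξ₁ + 1ξ₂.
Selectivity: 2ξ₁ / (1ξ₂) = 7.81 → ξ₁ = 3.905 ξ₂.
Substitute: (2·3.905 + 1) ξ₂ = 674.1 → ξ₂ = 76.52 mol, ξ₁ = 298.8 mol.
Outlet amounts (n = n₀ + Σ ν·ξ):
  R: 794 − 2(298.8) − 1(76.52) = 119.9
  Q: 0 + 2(298.8) = 597.6
  P: 0 + 1(76.52) = 76.52
Total out = 794 mol; y_Q = 597.6 / 794 = 0.7526.

0.753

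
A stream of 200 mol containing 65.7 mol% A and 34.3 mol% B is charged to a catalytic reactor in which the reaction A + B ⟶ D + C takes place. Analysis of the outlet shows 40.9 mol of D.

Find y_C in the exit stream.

0.204

For D: n = n₀ + 1ξ → 40.9 = 0 + 1ξ, giving ξ = 40.9 mol.
Outlet amounts (n = n₀ + ν ξ):
  A: 131.4 − 1(40.9) = 90.5
  B: 68.6 − 1(40.9) = 27.7
  D: 0 + 1(40.9) = 40.9
  C: 0 + 1(40.9) = 40.9
Total out = 200 mol; y_C = 40.9 / 200 = 0.2045.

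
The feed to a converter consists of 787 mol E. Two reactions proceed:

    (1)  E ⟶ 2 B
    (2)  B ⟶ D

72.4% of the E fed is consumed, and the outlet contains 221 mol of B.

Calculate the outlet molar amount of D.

919 mol

Conversion of E: E consumed = 1ξ₁ = 0.724 × 787 → ξ₁ = 569.8 mol.
B balance: n_B = 0 + 2ξ₁ − 1ξ₂ = 221 → ξ₂ = (2·569.8 − 221)/1 = 918.6 mol.
Outlet amounts (n = n₀ + Σ ν·ξ):
  E: 787 − 1(569.8) = 217.2
  B: 0 + 2(569.8) − 1(918.6) = 221
  D: 0 + 1(918.6) = 918.6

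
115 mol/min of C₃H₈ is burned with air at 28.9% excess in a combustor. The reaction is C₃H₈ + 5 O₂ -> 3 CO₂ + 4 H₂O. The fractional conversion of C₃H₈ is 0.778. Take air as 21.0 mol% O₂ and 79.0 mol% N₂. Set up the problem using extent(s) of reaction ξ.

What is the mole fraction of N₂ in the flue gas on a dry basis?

0.826

Stoichiometric O₂ = 5 × 115 = 575 mol/min; O₂ fed = 575 × 1.289 = 741.2 mol/min.
N₂ fed = 741.2 × 79/21 = 2788 mol/min.
Fuel reacted = 0.778 × 115 → ξ = 89.47 mol/min.
Outlet (n = n₀ + ν ξ):
  C₃H₈: 115 − 1(89.47) = 25.53
  O₂: 741.2 − 5(89.47) = 293.8
  N₂: 2788 (inert)
  CO₂: 0 + 3(89.47) = 268.4
  H₂O: 0 + 4(89.47) = 357.9
Dry total = 3376 mol/min; y_N₂ (dry) = 2788 / 3376 = 0.8259.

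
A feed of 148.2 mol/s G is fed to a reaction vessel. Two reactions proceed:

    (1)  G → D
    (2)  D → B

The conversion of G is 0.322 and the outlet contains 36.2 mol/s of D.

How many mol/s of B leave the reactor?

Conversion of G: G consumed = 1ξ₁ = 0.322 × 148.2 → ξ₁ = 47.72 mol/s.
D balance: n_D = 0 + 1ξ₁ − 1ξ₂ = 36.2 → ξ₂ = (1·47.72 − 36.2)/1 = 11.52 mol/s.
Outlet amounts (n = n₀ + Σ ν·ξ):
  G: 148.2 − 1(47.72) = 100.5
  D: 0 + 1(47.72) − 1(11.52) = 36.2
  B: 0 + 1(11.52) = 11.52

11.5 mol/s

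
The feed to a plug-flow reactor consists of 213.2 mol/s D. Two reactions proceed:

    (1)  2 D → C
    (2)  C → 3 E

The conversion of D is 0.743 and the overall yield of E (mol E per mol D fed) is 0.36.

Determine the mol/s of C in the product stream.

53.6 mol/s

Conversion of D: D consumed = 2ξ₁ = 0.743 × 213.2 → ξ₁ = 79.2 mol/s.
Yield of E: 3ξ₂ / 213.2 = 0.36 → ξ₂ = 25.58 mol/s.
Outlet amounts (n = n₀ + Σ ν·ξ):
  D: 213.2 − 2(79.2) = 54.79
  C: 0 + 1(79.2) − 1(25.58) = 53.62
  E: 0 + 3(25.58) = 76.75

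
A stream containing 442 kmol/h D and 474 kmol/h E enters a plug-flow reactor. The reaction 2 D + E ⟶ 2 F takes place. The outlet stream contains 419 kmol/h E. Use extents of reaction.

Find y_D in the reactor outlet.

For E: n = n₀ − 1ξ → 419 = 474 − 1ξ, giving ξ = 55 kmol/h.
Outlet amounts (n = n₀ + ν ξ):
  D: 442 − 2(55) = 332
  E: 474 − 1(55) = 419
  F: 0 + 2(55) = 110
Total out = 861 kmol/h; y_D = 332 / 861 = 0.3856.

0.386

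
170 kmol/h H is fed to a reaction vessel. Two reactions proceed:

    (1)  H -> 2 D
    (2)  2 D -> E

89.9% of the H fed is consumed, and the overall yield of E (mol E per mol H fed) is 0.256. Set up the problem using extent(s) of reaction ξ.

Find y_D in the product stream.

0.783

Conversion of H: H consumed = 1ξ₁ = 0.899 × 170 → ξ₁ = 152.8 kmol/h.
Yield of E: 1ξ₂ / 170 = 0.256 → ξ₂ = 43.52 kmol/h.
Outlet amounts (n = n₀ + Σ ν·ξ):
  H: 170 − 1(152.8) = 17.17
  D: 0 + 2(152.8) − 2(43.52) = 218.6
  E: 0 + 1(43.52) = 43.52
Total out = 279.3 kmol/h; y_D = 218.6 / 279.3 = 0.7827.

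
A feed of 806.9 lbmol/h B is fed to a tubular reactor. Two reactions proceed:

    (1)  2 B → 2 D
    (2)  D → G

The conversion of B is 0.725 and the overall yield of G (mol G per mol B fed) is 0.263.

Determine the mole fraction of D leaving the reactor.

0.462

Conversion of B: B consumed = 2ξ₁ = 0.725 × 806.9 → ξ₁ = 292.5 lbmol/h.
Yield of G: 1ξ₂ / 806.9 = 0.263 → ξ₂ = 212.2 lbmol/h.
Outlet amounts (n = n₀ + Σ ν·ξ):
  B: 806.9 − 2(292.5) = 221.9
  D: 0 + 2(292.5) − 1(212.2) = 372.8
  G: 0 + 1(212.2) = 212.2
Total out = 806.9 lbmol/h; y_D = 372.8 / 806.9 = 0.462.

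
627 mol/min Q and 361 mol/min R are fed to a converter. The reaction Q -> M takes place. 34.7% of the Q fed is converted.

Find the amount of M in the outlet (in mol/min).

218 mol/min

Q reacted = 0.347 × 627 = 217.6 mol/min; ν_Q = −1, so ξ = 217.6/1 = 217.6 mol/min.
Outlet amounts (n = n₀ + ν ξ):
  Q: 627 − 1(217.6) = 409.4
  M: 0 + 1(217.6) = 217.6
  R: 361 (inert)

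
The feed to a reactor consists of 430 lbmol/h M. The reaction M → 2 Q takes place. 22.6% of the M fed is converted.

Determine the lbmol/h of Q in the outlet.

M reacted = 0.226 × 430 = 97.18 lbmol/h; ν_M = −1, so ξ = 97.18/1 = 97.18 lbmol/h.
Outlet amounts (n = n₀ + ν ξ):
  M: 430 − 1(97.18) = 332.8
  Q: 0 + 2(97.18) = 194.4

194 lbmol/h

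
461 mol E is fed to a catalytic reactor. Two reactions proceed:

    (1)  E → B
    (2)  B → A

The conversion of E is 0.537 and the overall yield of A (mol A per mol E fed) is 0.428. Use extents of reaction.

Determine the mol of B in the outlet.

50.2 mol

Conversion of E: E consumed = 1ξ₁ = 0.537 × 461 → ξ₁ = 247.6 mol.
Yield of A: 1ξ₂ / 461 = 0.428 → ξ₂ = 197.3 mol.
Outlet amounts (n = n₀ + Σ ν·ξ):
  E: 461 − 1(247.6) = 213.4
  B: 0 + 1(247.6) − 1(197.3) = 50.25
  A: 0 + 1(197.3) = 197.3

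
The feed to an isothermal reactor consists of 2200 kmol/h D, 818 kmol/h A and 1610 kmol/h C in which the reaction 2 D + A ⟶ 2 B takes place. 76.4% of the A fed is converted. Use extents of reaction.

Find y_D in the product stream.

A reacted = 0.764 × 818 = 625 kmol/h; ν_A = −1, so ξ = 625/1 = 625 kmol/h.
Outlet amounts (n = n₀ + ν ξ):
  D: 2200 − 2(625) = 950.1
  A: 818 − 1(625) = 193
  B: 0 + 2(625) = 1250
  C: 1610 (inert)
Total out = 4003 kmol/h; y_D = 950.1 / 4003 = 0.2373.

0.237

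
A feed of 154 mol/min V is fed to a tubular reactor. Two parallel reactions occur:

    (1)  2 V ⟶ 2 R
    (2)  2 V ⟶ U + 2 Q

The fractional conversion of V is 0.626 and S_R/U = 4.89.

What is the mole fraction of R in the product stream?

0.407

Conversion of V: V consumed = 0.626 × 154 = 96.4 mol/min = 2ξ₁ + 2ξ₂.
Selectivity: 2ξ₁ / (1ξ₂) = 4.89 → ξ₁ = 2.445 ξ₂.
Substitute: (2·2.445 + 2) ξ₂ = 96.4 → ξ₂ = 13.99 mol/min, ξ₁ = 34.21 mol/min.
Outlet amounts (n = n₀ + Σ ν·ξ):
  V: 154 − 2(34.21) − 2(13.99) = 57.6
  R: 0 + 2(34.21) = 68.42
  U: 0 + 1(13.99) = 13.99
  Q: 0 + 2(13.99) = 27.98
Total out = 168 mol/min; y_R = 68.42 / 168 = 0.4073.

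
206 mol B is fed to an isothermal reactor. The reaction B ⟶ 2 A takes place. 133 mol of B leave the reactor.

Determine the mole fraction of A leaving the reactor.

0.523

For B: n = n₀ − 1ξ → 133 = 206 − 1ξ, giving ξ = 73 mol.
Outlet amounts (n = n₀ + ν ξ):
  B: 206 − 1(73) = 133
  A: 0 + 2(73) = 146
Total out = 279 mol; y_A = 146 / 279 = 0.5233.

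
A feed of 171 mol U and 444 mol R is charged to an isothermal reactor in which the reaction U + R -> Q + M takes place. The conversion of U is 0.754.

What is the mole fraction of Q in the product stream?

U reacted = 0.754 × 171 = 128.9 mol; ν_U = −1, so ξ = 128.9/1 = 128.9 mol.
Outlet amounts (n = n₀ + ν ξ):
  U: 171 − 1(128.9) = 42.07
  R: 444 − 1(128.9) = 315.1
  Q: 0 + 1(128.9) = 128.9
  M: 0 + 1(128.9) = 128.9
Total out = 615 mol; y_Q = 128.9 / 615 = 0.2096.

0.21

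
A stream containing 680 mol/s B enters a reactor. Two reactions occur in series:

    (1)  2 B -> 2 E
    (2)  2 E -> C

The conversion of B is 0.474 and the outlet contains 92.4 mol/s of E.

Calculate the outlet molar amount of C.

115 mol/s

Conversion of B: B consumed = 2ξ₁ = 0.474 × 680 → ξ₁ = 161.2 mol/s.
E balance: n_E = 0 + 2ξ₁ − 2ξ₂ = 92.4 → ξ₂ = (2·161.2 − 92.4)/2 = 115 mol/s.
Outlet amounts (n = n₀ + Σ ν·ξ):
  B: 680 − 2(161.2) = 357.7
  E: 0 + 2(161.2) − 2(115) = 92.4
  C: 0 + 1(115) = 115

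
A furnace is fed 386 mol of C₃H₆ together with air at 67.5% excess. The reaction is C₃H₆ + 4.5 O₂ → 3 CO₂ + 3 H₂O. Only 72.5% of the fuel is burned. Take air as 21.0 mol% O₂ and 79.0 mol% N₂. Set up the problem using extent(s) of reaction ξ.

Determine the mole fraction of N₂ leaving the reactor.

Stoichiometric O₂ = 4.5 × 386 = 1737 mol; O₂ fed = 1737 × 1.675 = 2909 mol.
N₂ fed = 2909 × 79/21 = 10950 mol.
Fuel reacted = 0.725 × 386 → ξ = 279.8 mol.
Outlet (n = n₀ + ν ξ):
  C₃H₆: 386 − 1(279.8) = 106.2
  O₂: 2909 − 4.5(279.8) = 1650
  N₂: 10950 (inert)
  CO₂: 0 + 3(279.8) = 839.5
  H₂O: 0 + 3(279.8) = 839.5
Total out = 14380 mol; y_N₂ = 10950 / 14380 = 0.7611.

0.761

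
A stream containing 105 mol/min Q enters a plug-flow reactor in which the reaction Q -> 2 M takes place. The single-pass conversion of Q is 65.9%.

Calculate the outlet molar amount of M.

138 mol/min

Q reacted = 0.659 × 105 = 69.2 mol/min; ν_Q = −1, so ξ = 69.2/1 = 69.2 mol/min.
Outlet amounts (n = n₀ + ν ξ):
  Q: 105 − 1(69.2) = 35.8
  M: 0 + 2(69.2) = 138.4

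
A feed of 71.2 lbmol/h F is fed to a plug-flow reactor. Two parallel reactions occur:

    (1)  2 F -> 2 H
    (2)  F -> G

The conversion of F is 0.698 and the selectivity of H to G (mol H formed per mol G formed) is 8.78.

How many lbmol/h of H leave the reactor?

Conversion of F: F consumed = 0.698 × 71.2 = 49.7 lbmol/h = 2ξ₁ + 1ξ₂.
Selectivity: 2ξ₁ / (1ξ₂) = 8.78 → ξ₁ = 4.39 ξ₂.
Substitute: (2·4.39 + 1) ξ₂ = 49.7 → ξ₂ = 5.082 lbmol/h, ξ₁ = 22.31 lbmol/h.
Outlet amounts (n = n₀ + Σ ν·ξ):
  F: 71.2 − 2(22.31) − 1(5.082) = 21.5
  H: 0 + 2(22.31) = 44.62
  G: 0 + 1(5.082) = 5.082

44.6 lbmol/h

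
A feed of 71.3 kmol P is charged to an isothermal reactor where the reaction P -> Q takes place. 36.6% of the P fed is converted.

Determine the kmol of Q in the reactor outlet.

P reacted = 0.366 × 71.3 = 26.1 kmol; ν_P = −1, so ξ = 26.1/1 = 26.1 kmol.
Outlet amounts (n = n₀ + ν ξ):
  P: 71.3 − 1(26.1) = 45.2
  Q: 0 + 1(26.1) = 26.1

26.1 kmol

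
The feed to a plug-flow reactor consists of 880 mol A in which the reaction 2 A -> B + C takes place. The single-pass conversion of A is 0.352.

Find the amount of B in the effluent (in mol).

155 mol

A reacted = 0.352 × 880 = 309.8 mol; ν_A = −2, so ξ = 309.8/2 = 154.9 mol.
Outlet amounts (n = n₀ + ν ξ):
  A: 880 − 2(154.9) = 570.2
  B: 0 + 1(154.9) = 154.9
  C: 0 + 1(154.9) = 154.9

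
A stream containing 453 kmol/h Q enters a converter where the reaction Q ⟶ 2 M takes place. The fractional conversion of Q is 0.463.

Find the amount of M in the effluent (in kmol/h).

419 kmol/h

Q reacted = 0.463 × 453 = 209.7 kmol/h; ν_Q = −1, so ξ = 209.7/1 = 209.7 kmol/h.
Outlet amounts (n = n₀ + ν ξ):
  Q: 453 − 1(209.7) = 243.3
  M: 0 + 2(209.7) = 419.5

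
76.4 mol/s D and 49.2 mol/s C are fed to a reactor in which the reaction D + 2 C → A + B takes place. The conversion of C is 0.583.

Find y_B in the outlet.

C reacted = 0.583 × 49.2 = 28.68 mol/s; ν_C = −2, so ξ = 28.68/2 = 14.34 mol/s.
Outlet amounts (n = n₀ + ν ξ):
  D: 76.4 − 1(14.34) = 62.06
  C: 49.2 − 2(14.34) = 20.52
  A: 0 + 1(14.34) = 14.34
  B: 0 + 1(14.34) = 14.34
Total out = 111.3 mol/s; y_B = 14.34 / 111.3 = 0.1289.

0.129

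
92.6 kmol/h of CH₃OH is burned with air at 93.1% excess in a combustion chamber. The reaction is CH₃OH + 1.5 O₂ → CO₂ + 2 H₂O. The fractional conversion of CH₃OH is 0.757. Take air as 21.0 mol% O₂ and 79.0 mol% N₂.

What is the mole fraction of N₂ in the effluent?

0.718

Stoichiometric O₂ = 1.5 × 92.6 = 138.9 kmol/h; O₂ fed = 138.9 × 1.931 = 268.2 kmol/h.
N₂ fed = 268.2 × 79/21 = 1009 kmol/h.
Fuel reacted = 0.757 × 92.6 → ξ = 70.1 kmol/h.
Outlet (n = n₀ + ν ξ):
  CH₃OH: 92.6 − 1(70.1) = 22.5
  O₂: 268.2 − 1.5(70.1) = 163.1
  N₂: 1009 (inert)
  CO₂: 0 + 1(70.1) = 70.1
  H₂O: 0 + 2(70.1) = 140.2
Total out = 1405 kmol/h; y_N₂ = 1009 / 1405 = 0.7182.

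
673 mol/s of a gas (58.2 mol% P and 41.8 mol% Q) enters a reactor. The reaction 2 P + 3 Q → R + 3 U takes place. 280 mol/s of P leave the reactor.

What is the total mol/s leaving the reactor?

617 mol/s

For P: n = n₀ − 2ξ → 280 = 391.7 − 2ξ, giving ξ = 55.84 mol/s.
Outlet amounts (n = n₀ + ν ξ):
  P: 391.7 − 2(55.84) = 280
  Q: 281.3 − 3(55.84) = 113.8
  R: 0 + 1(55.84) = 55.84
  U: 0 + 3(55.84) = 167.5
Total out = 280 + 113.8 + 55.84 + 167.5 = 617.2 mol/s.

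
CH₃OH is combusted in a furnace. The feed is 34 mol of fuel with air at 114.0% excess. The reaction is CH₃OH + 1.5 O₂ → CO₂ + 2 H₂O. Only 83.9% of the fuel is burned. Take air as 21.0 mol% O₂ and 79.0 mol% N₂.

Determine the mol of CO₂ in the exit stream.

Stoichiometric O₂ = 1.5 × 34 = 51 mol; O₂ fed = 51 × 2.140 = 109.1 mol.
N₂ fed = 109.1 × 79/21 = 410.6 mol.
Fuel reacted = 0.839 × 34 → ξ = 28.53 mol.
Outlet (n = n₀ + ν ξ):
  CH₃OH: 34 − 1(28.53) = 5.474
  O₂: 109.1 − 1.5(28.53) = 66.35
  N₂: 410.6 (inert)
  CO₂: 0 + 1(28.53) = 28.53
  H₂O: 0 + 2(28.53) = 57.05

28.5 mol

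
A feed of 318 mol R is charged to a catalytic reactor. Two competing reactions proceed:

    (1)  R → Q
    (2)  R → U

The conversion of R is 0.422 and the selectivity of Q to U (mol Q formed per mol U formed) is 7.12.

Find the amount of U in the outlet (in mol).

16.5 mol

Conversion of R: R consumed = 0.422 × 318 = 134.2 mol = 1ξ₁ + 1ξ₂.
Selectivity: 1ξ₁ / (1ξ₂) = 7.12 → ξ₁ = 7.12 ξ₂.
Substitute: (1·7.12 + 1) ξ₂ = 134.2 → ξ₂ = 16.53 mol, ξ₁ = 117.7 mol.
Outlet amounts (n = n₀ + Σ ν·ξ):
  R: 318 − 1(117.7) − 1(16.53) = 183.8
  Q: 0 + 1(117.7) = 117.7
  U: 0 + 1(16.53) = 16.53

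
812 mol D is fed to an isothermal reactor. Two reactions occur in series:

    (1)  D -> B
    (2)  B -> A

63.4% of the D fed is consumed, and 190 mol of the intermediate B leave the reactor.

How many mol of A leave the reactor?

325 mol

Conversion of D: D consumed = 1ξ₁ = 0.634 × 812 → ξ₁ = 514.8 mol.
B balance: n_B = 0 + 1ξ₁ − 1ξ₂ = 190 → ξ₂ = (1·514.8 − 190)/1 = 324.8 mol.
Outlet amounts (n = n₀ + Σ ν·ξ):
  D: 812 − 1(514.8) = 297.2
  B: 0 + 1(514.8) − 1(324.8) = 190
  A: 0 + 1(324.8) = 324.8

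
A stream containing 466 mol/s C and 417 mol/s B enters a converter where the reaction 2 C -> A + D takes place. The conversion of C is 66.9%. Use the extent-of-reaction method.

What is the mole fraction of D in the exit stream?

C reacted = 0.669 × 466 = 311.8 mol/s; ν_C = −2, so ξ = 311.8/2 = 155.9 mol/s.
Outlet amounts (n = n₀ + ν ξ):
  C: 466 − 2(155.9) = 154.2
  A: 0 + 1(155.9) = 155.9
  D: 0 + 1(155.9) = 155.9
  B: 417 (inert)
Total out = 883 mol/s; y_D = 155.9 / 883 = 0.1765.

0.177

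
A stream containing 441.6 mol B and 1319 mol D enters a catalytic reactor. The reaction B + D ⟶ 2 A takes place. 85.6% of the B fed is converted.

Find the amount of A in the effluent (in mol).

B reacted = 0.856 × 441.6 = 378 mol; ν_B = −1, so ξ = 378/1 = 378 mol.
Outlet amounts (n = n₀ + ν ξ):
  B: 441.6 − 1(378) = 63.59
  D: 1319 − 1(378) = 941
  A: 0 + 2(378) = 756

756 mol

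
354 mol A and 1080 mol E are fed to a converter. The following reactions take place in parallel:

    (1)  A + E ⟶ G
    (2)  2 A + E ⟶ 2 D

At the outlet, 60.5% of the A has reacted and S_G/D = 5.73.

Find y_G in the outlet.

0.148

Conversion of A: A consumed = 0.605 × 354 = 214.2 mol = 1ξ₁ + 2ξ₂.
Selectivity: 1ξ₁ / (2ξ₂) = 5.73 → ξ₁ = 11.46 ξ₂.
Substitute: (1·11.46 + 2) ξ₂ = 214.2 → ξ₂ = 15.91 mol, ξ₁ = 182.3 mol.
Outlet amounts (n = n₀ + Σ ν·ξ):
  A: 354 − 1(182.3) − 2(15.91) = 139.8
  E: 1080 − 1(182.3) − 1(15.91) = 881.7
  G: 0 + 1(182.3) = 182.3
  D: 0 + 2(15.91) = 31.82
Total out = 1236 mol; y_G = 182.3 / 1236 = 0.1476.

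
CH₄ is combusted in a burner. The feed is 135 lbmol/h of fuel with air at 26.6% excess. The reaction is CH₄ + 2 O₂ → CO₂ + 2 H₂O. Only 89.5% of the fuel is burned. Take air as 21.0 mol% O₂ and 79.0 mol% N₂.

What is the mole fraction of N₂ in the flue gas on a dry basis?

Stoichiometric O₂ = 2 × 135 = 270 lbmol/h; O₂ fed = 270 × 1.266 = 341.8 lbmol/h.
N₂ fed = 341.8 × 79/21 = 1286 lbmol/h.
Fuel reacted = 0.895 × 135 → ξ = 120.8 lbmol/h.
Outlet (n = n₀ + ν ξ):
  CH₄: 135 − 1(120.8) = 14.17
  O₂: 341.8 − 2(120.8) = 100.2
  N₂: 1286 (inert)
  CO₂: 0 + 1(120.8) = 120.8
  H₂O: 0 + 2(120.8) = 241.7
Dry total = 1521 lbmol/h; y_N₂ (dry) = 1286 / 1521 = 0.8454.

0.845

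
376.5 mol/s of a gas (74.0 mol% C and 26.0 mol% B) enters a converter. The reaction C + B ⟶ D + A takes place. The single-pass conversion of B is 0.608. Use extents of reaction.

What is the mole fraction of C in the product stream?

B reacted = 0.608 × 97.89 = 59.52 mol/s; ν_B = −1, so ξ = 59.52/1 = 59.52 mol/s.
Outlet amounts (n = n₀ + ν ξ):
  C: 278.6 − 1(59.52) = 219.1
  B: 97.89 − 1(59.52) = 38.37
  D: 0 + 1(59.52) = 59.52
  A: 0 + 1(59.52) = 59.52
Total out = 376.5 mol/s; y_C = 219.1 / 376.5 = 0.5819.

0.582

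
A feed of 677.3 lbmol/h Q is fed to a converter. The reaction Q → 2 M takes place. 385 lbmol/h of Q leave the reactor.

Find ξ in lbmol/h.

ξ = 292 lbmol/h

For Q: n = n₀ − 1ξ → 385 = 677.3 − 1ξ, giving ξ = 292.3 lbmol/h.
Outlet amounts (n = n₀ + ν ξ):
  Q: 677.3 − 1(292.3) = 385
  M: 0 + 2(292.3) = 584.6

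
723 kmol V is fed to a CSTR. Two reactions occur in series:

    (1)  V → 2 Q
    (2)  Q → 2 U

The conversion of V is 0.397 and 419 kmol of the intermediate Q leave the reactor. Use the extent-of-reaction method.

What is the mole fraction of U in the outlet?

0.266

Conversion of V: V consumed = 1ξ₁ = 0.397 × 723 → ξ₁ = 287 kmol.
Q balance: n_Q = 0 + 2ξ₁ − 1ξ₂ = 419 → ξ₂ = (2·287 − 419)/1 = 155.1 kmol.
Outlet amounts (n = n₀ + Σ ν·ξ):
  V: 723 − 1(287) = 436
  Q: 0 + 2(287) − 1(155.1) = 419
  U: 0 + 2(155.1) = 310.1
Total out = 1165 kmol; y_U = 310.1 / 1165 = 0.2662.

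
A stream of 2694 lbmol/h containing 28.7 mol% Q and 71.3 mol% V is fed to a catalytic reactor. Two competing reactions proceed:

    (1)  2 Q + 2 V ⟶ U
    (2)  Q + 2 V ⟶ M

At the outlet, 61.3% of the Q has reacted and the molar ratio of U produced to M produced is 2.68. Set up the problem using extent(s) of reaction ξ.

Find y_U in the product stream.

Conversion of Q: Q consumed = 0.613 × 773.2 = 474 lbmol/h = 2ξ₁ + 1ξ₂.
Selectivity: 1ξ₁ / (1ξ₂) = 2.68 → ξ₁ = 2.68 ξ₂.
Substitute: (2·2.68 + 1) ξ₂ = 474 → ξ₂ = 74.52 lbmol/h, ξ₁ = 199.7 lbmol/h.
Outlet amounts (n = n₀ + Σ ν·ξ):
  Q: 773.2 − 2(199.7) − 1(74.52) = 299.2
  V: 1921 − 2(199.7) − 2(74.52) = 1372
  U: 0 + 1(199.7) = 199.7
  M: 0 + 1(74.52) = 74.52
Total out = 1946 lbmol/h; y_U = 199.7 / 1946 = 0.1026.

0.103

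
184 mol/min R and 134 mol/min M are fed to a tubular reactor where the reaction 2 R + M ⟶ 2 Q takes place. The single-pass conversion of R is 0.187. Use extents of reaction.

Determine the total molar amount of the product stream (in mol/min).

301 mol/min

R reacted = 0.187 × 184 = 34.41 mol/min; ν_R = −2, so ξ = 34.41/2 = 17.2 mol/min.
Outlet amounts (n = n₀ + ν ξ):
  R: 184 − 2(17.2) = 149.6
  M: 134 − 1(17.2) = 116.8
  Q: 0 + 2(17.2) = 34.41
Total out = 149.6 + 116.8 + 34.41 = 300.8 mol/min.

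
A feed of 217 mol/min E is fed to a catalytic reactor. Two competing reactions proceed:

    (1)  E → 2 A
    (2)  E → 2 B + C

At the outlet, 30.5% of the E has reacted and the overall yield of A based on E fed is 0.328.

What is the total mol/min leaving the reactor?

314 mol/min

Yield of A: 2ξ₁ / 217 = 0.328 → ξ₁ = 35.59 mol/min.
Conversion of E: 1ξ₁ + 1ξ₂ = 0.305 × 217 = 66.19 → ξ₂ = 30.6 mol/min.
Outlet amounts (n = n₀ + Σ ν·ξ):
  E: 217 − 1(35.59) − 1(30.6) = 150.8
  A: 0 + 2(35.59) = 71.18
  B: 0 + 2(30.6) = 61.19
  C: 0 + 1(30.6) = 30.6
Total out = 150.8 + 71.18 + 61.19 + 30.6 = 313.8 mol/min.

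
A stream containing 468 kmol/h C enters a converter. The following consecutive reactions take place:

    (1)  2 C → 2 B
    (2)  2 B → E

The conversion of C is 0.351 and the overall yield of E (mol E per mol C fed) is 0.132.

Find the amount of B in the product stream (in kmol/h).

40.7 kmol/h

Conversion of C: C consumed = 2ξ₁ = 0.351 × 468 → ξ₁ = 82.13 kmol/h.
Yield of E: 1ξ₂ / 468 = 0.132 → ξ₂ = 61.78 kmol/h.
Outlet amounts (n = n₀ + Σ ν·ξ):
  C: 468 − 2(82.13) = 303.7
  B: 0 + 2(82.13) − 2(61.78) = 40.72
  E: 0 + 1(61.78) = 61.78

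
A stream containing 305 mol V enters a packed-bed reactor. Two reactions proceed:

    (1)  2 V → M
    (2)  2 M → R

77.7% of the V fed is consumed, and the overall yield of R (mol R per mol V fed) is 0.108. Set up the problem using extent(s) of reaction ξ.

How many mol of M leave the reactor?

Conversion of V: V consumed = 2ξ₁ = 0.777 × 305 → ξ₁ = 118.5 mol.
Yield of R: 1ξ₂ / 305 = 0.108 → ξ₂ = 32.94 mol.
Outlet amounts (n = n₀ + Σ ν·ξ):
  V: 305 − 2(118.5) = 68.01
  M: 0 + 1(118.5) − 2(32.94) = 52.61
  R: 0 + 1(32.94) = 32.94

52.6 mol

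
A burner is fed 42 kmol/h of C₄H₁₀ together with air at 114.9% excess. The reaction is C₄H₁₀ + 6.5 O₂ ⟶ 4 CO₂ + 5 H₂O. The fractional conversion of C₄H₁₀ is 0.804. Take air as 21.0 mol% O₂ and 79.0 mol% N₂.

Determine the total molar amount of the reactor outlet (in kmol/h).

Stoichiometric O₂ = 6.5 × 42 = 273 kmol/h; O₂ fed = 273 × 2.149 = 586.7 kmol/h.
N₂ fed = 586.7 × 79/21 = 2207 kmol/h.
Fuel reacted = 0.804 × 42 → ξ = 33.77 kmol/h.
Outlet (n = n₀ + ν ξ):
  C₄H₁₀: 42 − 1(33.77) = 8.232
  O₂: 586.7 − 6.5(33.77) = 367.2
  N₂: 2207 (inert)
  CO₂: 0 + 4(33.77) = 135.1
  H₂O: 0 + 5(33.77) = 168.8
Total out = 8.232 + 367.2 + 2207 + 135.1 + 168.8 = 2886 kmol/h.

2890 kmol/h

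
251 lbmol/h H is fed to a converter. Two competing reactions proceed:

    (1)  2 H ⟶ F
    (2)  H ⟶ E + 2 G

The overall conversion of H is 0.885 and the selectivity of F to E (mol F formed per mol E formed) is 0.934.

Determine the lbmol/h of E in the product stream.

77.5 lbmol/h

Conversion of H: H consumed = 0.885 × 251 = 222.1 lbmol/h = 2ξ₁ + 1ξ₂.
Selectivity: 1ξ₁ / (1ξ₂) = 0.934 → ξ₁ = 0.934 ξ₂.
Substitute: (2·0.934 + 1) ξ₂ = 222.1 → ξ₂ = 77.45 lbmol/h, ξ₁ = 72.34 lbmol/h.
Outlet amounts (n = n₀ + Σ ν·ξ):
  H: 251 − 2(72.34) − 1(77.45) = 28.87
  F: 0 + 1(72.34) = 72.34
  E: 0 + 1(77.45) = 77.45
  G: 0 + 2(77.45) = 154.9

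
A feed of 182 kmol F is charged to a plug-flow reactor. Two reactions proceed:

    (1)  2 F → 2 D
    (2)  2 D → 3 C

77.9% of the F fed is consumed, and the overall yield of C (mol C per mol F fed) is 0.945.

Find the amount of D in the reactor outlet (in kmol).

Conversion of F: F consumed = 2ξ₁ = 0.779 × 182 → ξ₁ = 70.89 kmol.
Yield of C: 3ξ₂ / 182 = 0.945 → ξ₂ = 57.33 kmol.
Outlet amounts (n = n₀ + Σ ν·ξ):
  F: 182 − 2(70.89) = 40.22
  D: 0 + 2(70.89) − 2(57.33) = 27.12
  C: 0 + 3(57.33) = 172

27.1 kmol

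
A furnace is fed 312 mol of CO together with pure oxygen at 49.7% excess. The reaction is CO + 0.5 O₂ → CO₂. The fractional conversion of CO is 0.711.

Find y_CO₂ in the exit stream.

0.51

Stoichiometric O₂ = 0.5 × 312 = 156 mol; O₂ fed = 156 × 1.497 = 233.5 mol.
Fuel reacted = 0.711 × 312 → ξ = 221.8 mol.
Outlet (n = n₀ + ν ξ):
  CO: 312 − 1(221.8) = 90.17
  O₂: 233.5 − 0.5(221.8) = 122.6
  CO₂: 0 + 1(221.8) = 221.8
Total out = 434.6 mol; y_CO₂ = 221.8 / 434.6 = 0.5104.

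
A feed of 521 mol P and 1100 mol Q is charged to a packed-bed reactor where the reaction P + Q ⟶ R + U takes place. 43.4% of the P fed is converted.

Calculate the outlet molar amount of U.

P reacted = 0.434 × 521 = 226.1 mol; ν_P = −1, so ξ = 226.1/1 = 226.1 mol.
Outlet amounts (n = n₀ + ν ξ):
  P: 521 − 1(226.1) = 294.9
  Q: 1100 − 1(226.1) = 873.9
  R: 0 + 1(226.1) = 226.1
  U: 0 + 1(226.1) = 226.1

226 mol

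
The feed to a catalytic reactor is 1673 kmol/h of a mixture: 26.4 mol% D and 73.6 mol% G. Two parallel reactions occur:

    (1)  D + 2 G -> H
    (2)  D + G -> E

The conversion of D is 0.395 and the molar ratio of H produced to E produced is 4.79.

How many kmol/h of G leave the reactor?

913 kmol/h

Conversion of D: D consumed = 0.395 × 441.7 = 174.5 kmol/h = 1ξ₁ + 1ξ₂.
Selectivity: 1ξ₁ / (1ξ₂) = 4.79 → ξ₁ = 4.79 ξ₂.
Substitute: (1·4.79 + 1) ξ₂ = 174.5 → ξ₂ = 30.13 kmol/h, ξ₁ = 144.3 kmol/h.
Outlet amounts (n = n₀ + Σ ν·ξ):
  D: 441.7 − 1(144.3) − 1(30.13) = 267.2
  G: 1231 − 2(144.3) − 1(30.13) = 912.5
  H: 0 + 1(144.3) = 144.3
  E: 0 + 1(30.13) = 30.13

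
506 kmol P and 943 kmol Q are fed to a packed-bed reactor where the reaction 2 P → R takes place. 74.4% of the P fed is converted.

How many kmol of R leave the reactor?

188 kmol

P reacted = 0.744 × 506 = 376.5 kmol; ν_P = −2, so ξ = 376.5/2 = 188.2 kmol.
Outlet amounts (n = n₀ + ν ξ):
  P: 506 − 2(188.2) = 129.5
  R: 0 + 1(188.2) = 188.2
  Q: 943 (inert)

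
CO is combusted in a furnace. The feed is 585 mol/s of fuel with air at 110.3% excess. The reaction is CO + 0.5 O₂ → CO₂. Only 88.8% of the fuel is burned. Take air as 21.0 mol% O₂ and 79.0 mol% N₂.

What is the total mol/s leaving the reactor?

Stoichiometric O₂ = 0.5 × 585 = 292.5 mol/s; O₂ fed = 292.5 × 2.103 = 615.1 mol/s.
N₂ fed = 615.1 × 79/21 = 2314 mol/s.
Fuel reacted = 0.888 × 585 → ξ = 519.5 mol/s.
Outlet (n = n₀ + ν ξ):
  CO: 585 − 1(519.5) = 65.52
  O₂: 615.1 − 0.5(519.5) = 355.4
  N₂: 2314 (inert)
  CO₂: 0 + 1(519.5) = 519.5
Total out = 65.52 + 355.4 + 2314 + 519.5 = 3254 mol/s.

3250 mol/s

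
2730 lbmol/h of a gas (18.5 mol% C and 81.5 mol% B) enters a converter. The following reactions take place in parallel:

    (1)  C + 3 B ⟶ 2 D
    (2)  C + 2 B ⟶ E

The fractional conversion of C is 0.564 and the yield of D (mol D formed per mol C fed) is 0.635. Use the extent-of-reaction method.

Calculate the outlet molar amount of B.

Yield of D: 2ξ₁ / 505.1 = 0.635 → ξ₁ = 160.4 lbmol/h.
Conversion of C: 1ξ₁ + 1ξ₂ = 0.564 × 505.1 = 284.8 → ξ₂ = 124.5 lbmol/h.
Outlet amounts (n = n₀ + Σ ν·ξ):
  C: 505.1 − 1(160.4) − 1(124.5) = 220.2
  B: 2225 − 3(160.4) − 2(124.5) = 1495
  D: 0 + 2(160.4) = 320.7
  E: 0 + 1(124.5) = 124.5

1490 lbmol/h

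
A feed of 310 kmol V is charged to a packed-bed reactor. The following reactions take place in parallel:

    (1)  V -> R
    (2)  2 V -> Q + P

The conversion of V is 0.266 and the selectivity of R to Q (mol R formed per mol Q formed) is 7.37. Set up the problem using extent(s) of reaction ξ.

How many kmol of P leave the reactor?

8.8 kmol

Conversion of V: V consumed = 0.266 × 310 = 82.46 kmol = 1ξ₁ + 2ξ₂.
Selectivity: 1ξ₁ / (1ξ₂) = 7.37 → ξ₁ = 7.37 ξ₂.
Substitute: (1·7.37 + 2) ξ₂ = 82.46 → ξ₂ = 8.8 kmol, ξ₁ = 64.86 kmol.
Outlet amounts (n = n₀ + Σ ν·ξ):
  V: 310 − 1(64.86) − 2(8.8) = 227.5
  R: 0 + 1(64.86) = 64.86
  Q: 0 + 1(8.8) = 8.8
  P: 0 + 1(8.8) = 8.8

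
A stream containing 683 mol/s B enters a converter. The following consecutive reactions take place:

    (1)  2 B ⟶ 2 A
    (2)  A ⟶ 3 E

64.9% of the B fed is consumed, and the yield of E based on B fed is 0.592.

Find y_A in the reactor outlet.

0.324

Conversion of B: B consumed = 2ξ₁ = 0.649 × 683 → ξ₁ = 221.6 mol/s.
Yield of E: 3ξ₂ / 683 = 0.592 → ξ₂ = 134.8 mol/s.
Outlet amounts (n = n₀ + Σ ν·ξ):
  B: 683 − 2(221.6) = 239.7
  A: 0 + 2(221.6) − 1(134.8) = 308.5
  E: 0 + 3(134.8) = 404.3
Total out = 952.6 mol/s; y_A = 308.5 / 952.6 = 0.3239.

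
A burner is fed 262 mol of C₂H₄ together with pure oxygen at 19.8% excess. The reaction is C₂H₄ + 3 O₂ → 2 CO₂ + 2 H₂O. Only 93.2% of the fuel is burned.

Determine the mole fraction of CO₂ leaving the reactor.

Stoichiometric O₂ = 3 × 262 = 786 mol; O₂ fed = 786 × 1.198 = 941.6 mol.
Fuel reacted = 0.932 × 262 → ξ = 244.2 mol.
Outlet (n = n₀ + ν ξ):
  C₂H₄: 262 − 1(244.2) = 17.82
  O₂: 941.6 − 3(244.2) = 209.1
  CO₂: 0 + 2(244.2) = 488.4
  H₂O: 0 + 2(244.2) = 488.4
Total out = 1204 mol; y_CO₂ = 488.4 / 1204 = 0.4057.

0.406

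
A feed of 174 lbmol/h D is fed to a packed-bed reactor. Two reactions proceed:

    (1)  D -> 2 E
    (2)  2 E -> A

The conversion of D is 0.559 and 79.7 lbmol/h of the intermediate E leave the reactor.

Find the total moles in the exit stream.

Conversion of D: D consumed = 1ξ₁ = 0.559 × 174 → ξ₁ = 97.27 lbmol/h.
E balance: n_E = 0 + 2ξ₁ − 2ξ₂ = 79.7 → ξ₂ = (2·97.27 − 79.7)/2 = 57.42 lbmol/h.
Outlet amounts (n = n₀ + Σ ν·ξ):
  D: 174 − 1(97.27) = 76.73
  E: 0 + 2(97.27) − 2(57.42) = 79.7
  A: 0 + 1(57.42) = 57.42
Total out = 76.73 + 79.7 + 57.42 = 213.8 lbmol/h.

214 lbmol/h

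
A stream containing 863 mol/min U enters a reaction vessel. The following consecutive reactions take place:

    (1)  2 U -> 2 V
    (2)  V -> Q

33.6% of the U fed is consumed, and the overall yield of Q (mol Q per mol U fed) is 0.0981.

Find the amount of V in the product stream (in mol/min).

Conversion of U: U consumed = 2ξ₁ = 0.336 × 863 → ξ₁ = 145 mol/min.
Yield of Q: 1ξ₂ / 863 = 0.0981 → ξ₂ = 84.66 mol/min.
Outlet amounts (n = n₀ + Σ ν·ξ):
  U: 863 − 2(145) = 573
  V: 0 + 2(145) − 1(84.66) = 205.3
  Q: 0 + 1(84.66) = 84.66

205 mol/min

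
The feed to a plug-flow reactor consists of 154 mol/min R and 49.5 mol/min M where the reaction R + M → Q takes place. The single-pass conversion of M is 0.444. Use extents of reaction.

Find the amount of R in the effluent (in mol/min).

132 mol/min

M reacted = 0.444 × 49.5 = 21.98 mol/min; ν_M = −1, so ξ = 21.98/1 = 21.98 mol/min.
Outlet amounts (n = n₀ + ν ξ):
  R: 154 − 1(21.98) = 132
  M: 49.5 − 1(21.98) = 27.52
  Q: 0 + 1(21.98) = 21.98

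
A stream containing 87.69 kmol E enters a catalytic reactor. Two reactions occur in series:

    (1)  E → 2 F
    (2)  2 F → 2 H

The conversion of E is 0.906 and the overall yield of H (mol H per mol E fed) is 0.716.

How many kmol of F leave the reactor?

Conversion of E: E consumed = 1ξ₁ = 0.906 × 87.69 → ξ₁ = 79.45 kmol.
Yield of H: 2ξ₂ / 87.69 = 0.716 → ξ₂ = 31.39 kmol.
Outlet amounts (n = n₀ + Σ ν·ξ):
  E: 87.69 − 1(79.45) = 8.243
  F: 0 + 2(79.45) − 2(31.39) = 96.11
  H: 0 + 2(31.39) = 62.79

96.1 kmol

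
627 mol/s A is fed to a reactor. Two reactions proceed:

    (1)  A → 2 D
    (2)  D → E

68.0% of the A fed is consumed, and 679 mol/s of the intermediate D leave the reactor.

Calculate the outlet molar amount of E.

174 mol/s

Conversion of A: A consumed = 1ξ₁ = 0.68 × 627 → ξ₁ = 426.4 mol/s.
D balance: n_D = 0 + 2ξ₁ − 1ξ₂ = 679 → ξ₂ = (2·426.4 − 679)/1 = 173.7 mol/s.
Outlet amounts (n = n₀ + Σ ν·ξ):
  A: 627 − 1(426.4) = 200.6
  D: 0 + 2(426.4) − 1(173.7) = 679
  E: 0 + 1(173.7) = 173.7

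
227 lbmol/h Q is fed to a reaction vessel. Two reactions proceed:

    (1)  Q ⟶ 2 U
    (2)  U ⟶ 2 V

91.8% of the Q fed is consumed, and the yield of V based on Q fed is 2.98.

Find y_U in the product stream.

0.102

Conversion of Q: Q consumed = 1ξ₁ = 0.918 × 227 → ξ₁ = 208.4 lbmol/h.
Yield of V: 2ξ₂ / 227 = 2.98 → ξ₂ = 338.2 lbmol/h.
Outlet amounts (n = n₀ + Σ ν·ξ):
  Q: 227 − 1(208.4) = 18.61
  U: 0 + 2(208.4) − 1(338.2) = 78.54
  V: 0 + 2(338.2) = 676.5
Total out = 773.6 lbmol/h; y_U = 78.54 / 773.6 = 0.1015.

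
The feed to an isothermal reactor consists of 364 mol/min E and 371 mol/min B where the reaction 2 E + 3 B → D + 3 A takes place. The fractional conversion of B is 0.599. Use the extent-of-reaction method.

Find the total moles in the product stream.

661 mol/min

B reacted = 0.599 × 371 = 222.2 mol/min; ν_B = −3, so ξ = 222.2/3 = 74.08 mol/min.
Outlet amounts (n = n₀ + ν ξ):
  E: 364 − 2(74.08) = 215.8
  B: 371 − 3(74.08) = 148.8
  D: 0 + 1(74.08) = 74.08
  A: 0 + 3(74.08) = 222.2
Total out = 215.8 + 148.8 + 74.08 + 222.2 = 660.9 mol/min.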